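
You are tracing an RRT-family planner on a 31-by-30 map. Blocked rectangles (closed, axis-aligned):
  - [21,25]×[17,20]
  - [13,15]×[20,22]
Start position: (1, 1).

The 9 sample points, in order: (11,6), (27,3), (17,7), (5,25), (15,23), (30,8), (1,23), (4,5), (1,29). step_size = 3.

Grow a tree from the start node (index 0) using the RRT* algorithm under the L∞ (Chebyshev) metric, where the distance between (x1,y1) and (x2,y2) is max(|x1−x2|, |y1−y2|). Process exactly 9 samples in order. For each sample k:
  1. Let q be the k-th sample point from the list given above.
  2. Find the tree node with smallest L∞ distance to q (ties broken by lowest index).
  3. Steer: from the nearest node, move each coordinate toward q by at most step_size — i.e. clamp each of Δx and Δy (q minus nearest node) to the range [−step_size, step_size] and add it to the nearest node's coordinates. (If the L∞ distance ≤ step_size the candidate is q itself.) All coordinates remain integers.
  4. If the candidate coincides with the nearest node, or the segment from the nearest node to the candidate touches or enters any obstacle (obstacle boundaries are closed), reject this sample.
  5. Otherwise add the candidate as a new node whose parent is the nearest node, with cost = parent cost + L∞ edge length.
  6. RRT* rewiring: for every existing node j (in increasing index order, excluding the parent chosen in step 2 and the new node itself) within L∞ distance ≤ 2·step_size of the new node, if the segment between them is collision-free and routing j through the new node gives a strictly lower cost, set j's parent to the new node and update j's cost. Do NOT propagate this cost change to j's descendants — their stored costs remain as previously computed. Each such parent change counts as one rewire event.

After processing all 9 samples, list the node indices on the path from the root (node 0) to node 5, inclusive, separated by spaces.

1. q=(11,6) nearest=0 d=10 new=(4,4) → add node 1 parent=0 cost=3
2. q=(27,3) nearest=1 d=23 new=(7,3) → add node 2 parent=1 cost=6
3. q=(17,7) nearest=2 d=10 new=(10,6) → add node 3 parent=2 cost=9
4. q=(5,25) nearest=3 d=19 new=(7,9) → add node 4 parent=3 cost=12
5. q=(15,23) nearest=4 d=14 new=(10,12) → add node 5 parent=4 cost=15
6. q=(30,8) nearest=3 d=20 new=(13,8) → add node 6 parent=3 cost=12
7. q=(1,23) nearest=5 d=11 new=(7,15) → add node 7 parent=5 cost=18
8. q=(4,5) nearest=1 d=1 new=(4,5) → add node 8 parent=1 cost=4; rewire 4→8 (8<12)
9. q=(1,29) nearest=7 d=14 new=(4,18) → add node 9 parent=7 cost=21

Path: 0 1 8 4 5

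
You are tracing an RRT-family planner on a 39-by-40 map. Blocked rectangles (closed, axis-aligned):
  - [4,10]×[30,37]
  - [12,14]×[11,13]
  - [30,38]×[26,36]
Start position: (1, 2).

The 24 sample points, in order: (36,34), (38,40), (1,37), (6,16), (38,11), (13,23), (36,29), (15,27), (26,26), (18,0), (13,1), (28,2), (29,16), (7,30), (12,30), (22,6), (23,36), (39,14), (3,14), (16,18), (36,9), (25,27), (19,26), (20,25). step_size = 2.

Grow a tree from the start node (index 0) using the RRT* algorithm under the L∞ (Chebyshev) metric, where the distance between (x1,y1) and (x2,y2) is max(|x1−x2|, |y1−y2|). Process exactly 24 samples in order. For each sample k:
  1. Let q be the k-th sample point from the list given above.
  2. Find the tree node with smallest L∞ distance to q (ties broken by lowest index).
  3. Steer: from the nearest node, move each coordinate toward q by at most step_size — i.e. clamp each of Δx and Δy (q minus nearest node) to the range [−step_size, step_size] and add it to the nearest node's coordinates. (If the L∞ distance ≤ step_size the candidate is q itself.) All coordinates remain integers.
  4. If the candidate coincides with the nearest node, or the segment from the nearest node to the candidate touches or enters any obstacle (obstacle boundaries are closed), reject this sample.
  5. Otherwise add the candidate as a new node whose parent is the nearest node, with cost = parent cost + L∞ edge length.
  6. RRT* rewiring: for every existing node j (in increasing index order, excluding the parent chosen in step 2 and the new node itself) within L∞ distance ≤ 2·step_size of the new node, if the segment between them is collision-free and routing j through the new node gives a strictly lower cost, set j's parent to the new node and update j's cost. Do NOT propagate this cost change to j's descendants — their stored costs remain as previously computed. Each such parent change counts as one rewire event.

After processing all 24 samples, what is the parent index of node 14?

1. q=(36,34) nearest=0 d=35 new=(3,4) → add node 1 parent=0 cost=2
2. q=(38,40) nearest=1 d=36 new=(5,6) → add node 2 parent=1 cost=4
3. q=(1,37) nearest=2 d=31 new=(3,8) → add node 3 parent=2 cost=6
4. q=(6,16) nearest=3 d=8 new=(5,10) → add node 4 parent=3 cost=8
5. q=(38,11) nearest=2 d=33 new=(7,8) → add node 5 parent=2 cost=6
6. q=(13,23) nearest=4 d=13 new=(7,12) → add node 6 parent=4 cost=10
7. q=(36,29) nearest=5 d=29 new=(9,10) → add node 7 parent=5 cost=8
8. q=(15,27) nearest=6 d=15 new=(9,14) → add node 8 parent=6 cost=12
9. q=(26,26) nearest=7 d=17 new=(11,12) → add node 9 parent=7 cost=10
10. q=(18,0) nearest=7 d=10 new=(11,8) → add node 10 parent=7 cost=10
11. q=(13,1) nearest=5 d=7 new=(9,6) → add node 11 parent=5 cost=8
12. q=(28,2) nearest=9 d=17 new=(13,10) → blocked by [12,14]×[11,13], reject
13. q=(29,16) nearest=9 d=18 new=(13,14) → blocked by [12,14]×[11,13], reject
14. q=(7,30) nearest=8 d=16 new=(7,16) → add node 12 parent=8 cost=14
15. q=(12,30) nearest=12 d=14 new=(9,18) → add node 13 parent=12 cost=16
16. q=(22,6) nearest=9 d=11 new=(13,10) → blocked by [12,14]×[11,13], reject
17. q=(23,36) nearest=13 d=18 new=(11,20) → add node 14 parent=13 cost=18
18. q=(39,14) nearest=9 d=28 new=(13,14) → blocked by [12,14]×[11,13], reject
19. q=(3,14) nearest=4 d=4 new=(3,12) → add node 15 parent=4 cost=10
20. q=(16,18) nearest=14 d=5 new=(13,18) → add node 16 parent=14 cost=20
21. q=(36,9) nearest=16 d=23 new=(15,16) → add node 17 parent=16 cost=22
22. q=(25,27) nearest=17 d=11 new=(17,18) → add node 18 parent=17 cost=24
23. q=(19,26) nearest=14 d=8 new=(13,22) → add node 19 parent=14 cost=20
24. q=(20,25) nearest=16 d=7 new=(15,20) → add node 20 parent=16 cost=22

Parent of node 14: 13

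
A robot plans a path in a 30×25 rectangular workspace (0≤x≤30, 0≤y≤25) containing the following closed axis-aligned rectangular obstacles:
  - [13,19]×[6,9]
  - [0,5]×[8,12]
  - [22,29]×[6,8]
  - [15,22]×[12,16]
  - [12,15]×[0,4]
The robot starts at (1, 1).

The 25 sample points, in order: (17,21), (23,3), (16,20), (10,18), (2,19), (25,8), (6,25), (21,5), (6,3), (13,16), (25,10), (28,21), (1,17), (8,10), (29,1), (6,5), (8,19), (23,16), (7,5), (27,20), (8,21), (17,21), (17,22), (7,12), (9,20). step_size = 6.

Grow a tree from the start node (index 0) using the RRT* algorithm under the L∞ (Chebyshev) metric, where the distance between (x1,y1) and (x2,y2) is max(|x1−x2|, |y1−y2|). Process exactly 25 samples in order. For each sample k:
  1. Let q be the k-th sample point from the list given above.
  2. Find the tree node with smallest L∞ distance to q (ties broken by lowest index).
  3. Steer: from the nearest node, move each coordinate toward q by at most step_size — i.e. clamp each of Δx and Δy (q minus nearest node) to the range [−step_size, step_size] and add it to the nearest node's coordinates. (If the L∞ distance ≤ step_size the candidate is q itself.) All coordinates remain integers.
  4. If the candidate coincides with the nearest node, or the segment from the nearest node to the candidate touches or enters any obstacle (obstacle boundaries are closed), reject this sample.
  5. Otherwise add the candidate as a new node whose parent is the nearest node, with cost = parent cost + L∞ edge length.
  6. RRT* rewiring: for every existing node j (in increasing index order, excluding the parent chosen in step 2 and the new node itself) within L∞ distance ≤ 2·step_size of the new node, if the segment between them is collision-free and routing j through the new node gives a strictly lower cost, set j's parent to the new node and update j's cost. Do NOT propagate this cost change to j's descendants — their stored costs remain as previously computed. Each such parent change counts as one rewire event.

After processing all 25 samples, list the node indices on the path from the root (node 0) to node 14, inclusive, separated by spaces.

1. q=(17,21) nearest=0 d=20 new=(7,7) → add node 1 parent=0 cost=6
2. q=(23,3) nearest=1 d=16 new=(13,3) → blocked by [12,15]×[0,4], reject
3. q=(16,20) nearest=1 d=13 new=(13,13) → add node 2 parent=1 cost=12
4. q=(10,18) nearest=2 d=5 new=(10,18) → add node 3 parent=2 cost=17
5. q=(2,19) nearest=3 d=8 new=(4,19) → add node 4 parent=3 cost=23
6. q=(25,8) nearest=2 d=12 new=(19,8) → blocked by [13,19]×[6,9], reject
7. q=(6,25) nearest=4 d=6 new=(6,25) → add node 5 parent=4 cost=29
8. q=(21,5) nearest=2 d=8 new=(19,7) → blocked by [13,19]×[6,9], reject
9. q=(6,3) nearest=1 d=4 new=(6,3) → add node 6 parent=1 cost=10
10. q=(13,16) nearest=2 d=3 new=(13,16) → add node 7 parent=2 cost=15; rewire 5→7 (24<29)
11. q=(25,10) nearest=2 d=12 new=(19,10) → blocked by [15,22]×[12,16], reject
12. q=(28,21) nearest=2 d=15 new=(19,19) → blocked by [15,22]×[12,16], reject
13. q=(1,17) nearest=4 d=3 new=(1,17) → add node 8 parent=4 cost=26
14. q=(8,10) nearest=1 d=3 new=(8,10) → add node 9 parent=1 cost=9; rewire 4→9 (18<23); rewire 8→9 (16<26)
15. q=(29,1) nearest=2 d=16 new=(19,7) → blocked by [13,19]×[6,9], reject
16. q=(6,5) nearest=1 d=2 new=(6,5) → add node 10 parent=1 cost=8
17. q=(8,19) nearest=3 d=2 new=(8,19) → add node 11 parent=3 cost=19
18. q=(23,16) nearest=2 d=10 new=(19,16) → blocked by [15,22]×[12,16], reject
19. q=(7,5) nearest=10 d=1 new=(7,5) → add node 12 parent=10 cost=9
20. q=(27,20) nearest=2 d=14 new=(19,19) → blocked by [15,22]×[12,16], reject
21. q=(8,21) nearest=11 d=2 new=(8,21) → add node 13 parent=11 cost=21
22. q=(17,21) nearest=7 d=5 new=(17,21) → add node 14 parent=7 cost=20
23. q=(17,22) nearest=14 d=1 new=(17,22) → add node 15 parent=14 cost=21
24. q=(7,12) nearest=9 d=2 new=(7,12) → add node 16 parent=9 cost=11; rewire 11→16 (18<19); rewire 13→16 (20<21)
25. q=(9,20) nearest=11 d=1 new=(9,20) → add node 17 parent=11 cost=19

Path: 0 1 2 7 14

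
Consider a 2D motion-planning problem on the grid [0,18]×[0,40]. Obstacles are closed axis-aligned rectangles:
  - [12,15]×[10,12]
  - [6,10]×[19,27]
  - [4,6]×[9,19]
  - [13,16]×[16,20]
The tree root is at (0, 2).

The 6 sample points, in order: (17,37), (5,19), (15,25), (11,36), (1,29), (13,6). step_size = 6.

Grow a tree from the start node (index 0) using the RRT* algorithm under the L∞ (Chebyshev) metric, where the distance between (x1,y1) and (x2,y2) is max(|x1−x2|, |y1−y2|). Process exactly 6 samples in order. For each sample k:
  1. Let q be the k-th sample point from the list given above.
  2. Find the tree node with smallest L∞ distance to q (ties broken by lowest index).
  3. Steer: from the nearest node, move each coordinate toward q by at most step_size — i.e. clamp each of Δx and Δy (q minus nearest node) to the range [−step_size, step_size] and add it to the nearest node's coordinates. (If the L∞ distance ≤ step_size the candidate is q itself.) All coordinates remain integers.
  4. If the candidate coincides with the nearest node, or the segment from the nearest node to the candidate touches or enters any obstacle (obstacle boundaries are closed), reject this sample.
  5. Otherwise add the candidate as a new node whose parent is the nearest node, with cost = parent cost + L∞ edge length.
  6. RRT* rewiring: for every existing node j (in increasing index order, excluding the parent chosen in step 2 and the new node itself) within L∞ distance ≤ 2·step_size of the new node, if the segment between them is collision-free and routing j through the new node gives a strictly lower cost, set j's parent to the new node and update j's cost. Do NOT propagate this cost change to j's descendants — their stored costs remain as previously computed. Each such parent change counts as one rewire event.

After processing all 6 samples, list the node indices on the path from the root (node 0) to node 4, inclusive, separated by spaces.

1. q=(17,37) nearest=0 d=35 new=(6,8) → add node 1 parent=0 cost=6
2. q=(5,19) nearest=1 d=11 new=(5,14) → blocked by [4,6]×[9,19], reject
3. q=(15,25) nearest=1 d=17 new=(12,14) → add node 2 parent=1 cost=12
4. q=(11,36) nearest=2 d=22 new=(11,20) → add node 3 parent=2 cost=18
5. q=(1,29) nearest=3 d=10 new=(5,26) → blocked by [6,10]×[19,27], reject
6. q=(13,6) nearest=1 d=7 new=(12,6) → add node 4 parent=1 cost=12

Path: 0 1 4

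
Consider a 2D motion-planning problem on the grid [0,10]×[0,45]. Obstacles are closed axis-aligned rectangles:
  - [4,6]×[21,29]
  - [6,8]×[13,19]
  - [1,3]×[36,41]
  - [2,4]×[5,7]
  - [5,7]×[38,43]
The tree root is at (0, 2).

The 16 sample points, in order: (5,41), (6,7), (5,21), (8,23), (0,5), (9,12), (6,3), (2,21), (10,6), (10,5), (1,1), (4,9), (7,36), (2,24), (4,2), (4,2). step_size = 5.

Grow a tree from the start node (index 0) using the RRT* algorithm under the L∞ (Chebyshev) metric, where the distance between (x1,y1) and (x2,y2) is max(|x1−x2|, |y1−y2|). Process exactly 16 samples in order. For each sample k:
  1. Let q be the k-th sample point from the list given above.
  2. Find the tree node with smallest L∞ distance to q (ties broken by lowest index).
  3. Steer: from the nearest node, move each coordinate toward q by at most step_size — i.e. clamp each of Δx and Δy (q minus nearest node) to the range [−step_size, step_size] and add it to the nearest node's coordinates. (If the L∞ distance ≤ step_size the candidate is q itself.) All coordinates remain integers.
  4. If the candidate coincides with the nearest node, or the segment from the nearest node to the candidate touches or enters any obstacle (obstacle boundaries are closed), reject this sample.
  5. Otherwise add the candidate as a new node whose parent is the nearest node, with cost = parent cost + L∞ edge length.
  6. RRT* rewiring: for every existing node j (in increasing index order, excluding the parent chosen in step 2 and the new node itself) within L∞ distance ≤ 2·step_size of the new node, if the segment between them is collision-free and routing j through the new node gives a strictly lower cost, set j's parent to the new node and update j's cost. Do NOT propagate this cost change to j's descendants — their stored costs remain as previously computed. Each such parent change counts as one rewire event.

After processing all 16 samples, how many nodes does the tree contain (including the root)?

Node count: 10

1. q=(5,41) nearest=0 d=39 new=(5,7) → blocked by [2,4]×[5,7], reject
2. q=(6,7) nearest=0 d=6 new=(5,7) → blocked by [2,4]×[5,7], reject
3. q=(5,21) nearest=0 d=19 new=(5,7) → blocked by [2,4]×[5,7], reject
4. q=(8,23) nearest=0 d=21 new=(5,7) → blocked by [2,4]×[5,7], reject
5. q=(0,5) nearest=0 d=3 new=(0,5) → add node 1 parent=0 cost=3
6. q=(9,12) nearest=1 d=9 new=(5,10) → blocked by [2,4]×[5,7], reject
7. q=(6,3) nearest=0 d=6 new=(5,3) → add node 2 parent=0 cost=5
8. q=(2,21) nearest=1 d=16 new=(2,10) → add node 3 parent=1 cost=8
9. q=(10,6) nearest=2 d=5 new=(10,6) → add node 4 parent=2 cost=10
10. q=(10,5) nearest=4 d=1 new=(10,5) → add node 5 parent=4 cost=11
11. q=(1,1) nearest=0 d=1 new=(1,1) → add node 6 parent=0 cost=1; rewire 5→6 (10<11)
12. q=(4,9) nearest=3 d=2 new=(4,9) → add node 7 parent=3 cost=10
13. q=(7,36) nearest=3 d=26 new=(7,15) → blocked by [6,8]×[13,19], reject
14. q=(2,24) nearest=3 d=14 new=(2,15) → add node 8 parent=3 cost=13
15. q=(4,2) nearest=2 d=1 new=(4,2) → add node 9 parent=2 cost=6
16. q=(4,2) nearest=9 d=0 → coincident, reject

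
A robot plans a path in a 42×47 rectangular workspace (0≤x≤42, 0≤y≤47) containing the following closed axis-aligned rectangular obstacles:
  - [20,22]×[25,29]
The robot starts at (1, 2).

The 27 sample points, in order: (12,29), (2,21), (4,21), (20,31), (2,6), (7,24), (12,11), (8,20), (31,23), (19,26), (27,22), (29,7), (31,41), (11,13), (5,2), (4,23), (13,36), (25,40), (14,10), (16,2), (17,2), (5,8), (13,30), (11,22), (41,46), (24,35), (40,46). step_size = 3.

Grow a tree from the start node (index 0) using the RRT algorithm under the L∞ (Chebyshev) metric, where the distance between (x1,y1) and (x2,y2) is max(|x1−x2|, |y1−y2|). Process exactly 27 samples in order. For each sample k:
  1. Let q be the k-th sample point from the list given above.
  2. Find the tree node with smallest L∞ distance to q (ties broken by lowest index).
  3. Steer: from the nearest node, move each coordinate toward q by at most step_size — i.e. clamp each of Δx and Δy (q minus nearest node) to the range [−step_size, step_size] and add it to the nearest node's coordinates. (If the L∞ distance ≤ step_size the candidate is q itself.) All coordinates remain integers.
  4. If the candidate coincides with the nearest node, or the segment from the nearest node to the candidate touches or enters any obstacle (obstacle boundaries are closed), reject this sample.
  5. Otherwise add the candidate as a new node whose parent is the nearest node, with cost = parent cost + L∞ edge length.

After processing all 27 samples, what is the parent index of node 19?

Parent of node 19: 14

1. q=(12,29) nearest=0 d=27 new=(4,5) → add node 1 parent=0 cost=3
2. q=(2,21) nearest=1 d=16 new=(2,8) → add node 2 parent=1 cost=6
3. q=(4,21) nearest=2 d=13 new=(4,11) → add node 3 parent=2 cost=9
4. q=(20,31) nearest=3 d=20 new=(7,14) → add node 4 parent=3 cost=12
5. q=(2,6) nearest=1 d=2 new=(2,6) → add node 5 parent=1 cost=5
6. q=(7,24) nearest=4 d=10 new=(7,17) → add node 6 parent=4 cost=15
7. q=(12,11) nearest=4 d=5 new=(10,11) → add node 7 parent=4 cost=15
8. q=(8,20) nearest=6 d=3 new=(8,20) → add node 8 parent=6 cost=18
9. q=(31,23) nearest=7 d=21 new=(13,14) → add node 9 parent=7 cost=18
10. q=(19,26) nearest=8 d=11 new=(11,23) → add node 10 parent=8 cost=21
11. q=(27,22) nearest=9 d=14 new=(16,17) → add node 11 parent=9 cost=21
12. q=(29,7) nearest=11 d=13 new=(19,14) → add node 12 parent=11 cost=24
13. q=(31,41) nearest=10 d=20 new=(14,26) → add node 13 parent=10 cost=24
14. q=(11,13) nearest=7 d=2 new=(11,13) → add node 14 parent=7 cost=17
15. q=(5,2) nearest=1 d=3 new=(5,2) → add node 15 parent=1 cost=6
16. q=(4,23) nearest=8 d=4 new=(5,23) → add node 16 parent=8 cost=21
17. q=(13,36) nearest=13 d=10 new=(13,29) → add node 17 parent=13 cost=27
18. q=(25,40) nearest=17 d=12 new=(16,32) → add node 18 parent=17 cost=30
19. q=(14,10) nearest=14 d=3 new=(14,10) → add node 19 parent=14 cost=20
20. q=(16,2) nearest=19 d=8 new=(16,7) → add node 20 parent=19 cost=23
21. q=(17,2) nearest=20 d=5 new=(17,4) → add node 21 parent=20 cost=26
22. q=(5,8) nearest=1 d=3 new=(5,8) → add node 22 parent=1 cost=6
23. q=(13,30) nearest=17 d=1 new=(13,30) → add node 23 parent=17 cost=28
24. q=(11,22) nearest=10 d=1 new=(11,22) → add node 24 parent=10 cost=22
25. q=(41,46) nearest=18 d=25 new=(19,35) → add node 25 parent=18 cost=33
26. q=(24,35) nearest=25 d=5 new=(22,35) → add node 26 parent=25 cost=36
27. q=(40,46) nearest=26 d=18 new=(25,38) → add node 27 parent=26 cost=39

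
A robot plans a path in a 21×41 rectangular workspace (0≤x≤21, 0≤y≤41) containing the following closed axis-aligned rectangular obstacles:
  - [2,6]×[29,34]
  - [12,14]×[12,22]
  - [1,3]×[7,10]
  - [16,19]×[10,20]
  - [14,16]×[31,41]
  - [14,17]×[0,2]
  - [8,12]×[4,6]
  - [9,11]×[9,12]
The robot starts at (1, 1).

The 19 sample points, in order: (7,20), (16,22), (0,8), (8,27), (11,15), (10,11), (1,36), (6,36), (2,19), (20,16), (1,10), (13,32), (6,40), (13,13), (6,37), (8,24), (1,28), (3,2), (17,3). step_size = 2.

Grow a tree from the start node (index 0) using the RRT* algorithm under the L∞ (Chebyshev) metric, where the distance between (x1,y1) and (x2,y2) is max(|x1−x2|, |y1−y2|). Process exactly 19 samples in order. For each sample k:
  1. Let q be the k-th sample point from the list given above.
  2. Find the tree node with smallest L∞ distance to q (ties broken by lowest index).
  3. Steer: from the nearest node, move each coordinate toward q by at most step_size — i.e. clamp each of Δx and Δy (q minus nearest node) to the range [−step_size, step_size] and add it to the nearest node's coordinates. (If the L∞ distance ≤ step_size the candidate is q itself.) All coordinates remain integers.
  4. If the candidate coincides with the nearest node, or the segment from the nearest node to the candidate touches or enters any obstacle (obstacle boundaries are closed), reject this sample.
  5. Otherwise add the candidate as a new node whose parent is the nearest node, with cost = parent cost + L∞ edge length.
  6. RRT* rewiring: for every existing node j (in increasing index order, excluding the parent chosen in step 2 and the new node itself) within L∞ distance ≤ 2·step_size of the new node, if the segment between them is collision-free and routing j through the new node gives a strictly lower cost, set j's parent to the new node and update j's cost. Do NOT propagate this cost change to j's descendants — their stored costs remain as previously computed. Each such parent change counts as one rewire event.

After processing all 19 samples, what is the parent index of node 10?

1. q=(7,20) nearest=0 d=19 new=(3,3) → add node 1 parent=0 cost=2
2. q=(16,22) nearest=1 d=19 new=(5,5) → add node 2 parent=1 cost=4
3. q=(0,8) nearest=1 d=5 new=(1,5) → add node 3 parent=1 cost=4
4. q=(8,27) nearest=2 d=22 new=(7,7) → add node 4 parent=2 cost=6
5. q=(11,15) nearest=4 d=8 new=(9,9) → blocked by [9,11]×[9,12], reject
6. q=(10,11) nearest=4 d=4 new=(9,9) → blocked by [9,11]×[9,12], reject
7. q=(1,36) nearest=4 d=29 new=(5,9) → add node 5 parent=4 cost=8
8. q=(6,36) nearest=5 d=27 new=(6,11) → add node 6 parent=5 cost=10
9. q=(2,19) nearest=6 d=8 new=(4,13) → add node 7 parent=6 cost=12
10. q=(20,16) nearest=4 d=13 new=(9,9) → blocked by [9,11]×[9,12], reject
11. q=(1,10) nearest=7 d=3 new=(2,11) → add node 8 parent=7 cost=14
12. q=(13,32) nearest=7 d=19 new=(6,15) → add node 9 parent=7 cost=14
13. q=(6,40) nearest=9 d=25 new=(6,17) → add node 10 parent=9 cost=16
14. q=(13,13) nearest=4 d=6 new=(9,9) → blocked by [9,11]×[9,12], reject
15. q=(6,37) nearest=10 d=20 new=(6,19) → add node 11 parent=10 cost=18
16. q=(8,24) nearest=11 d=5 new=(8,21) → add node 12 parent=11 cost=20
17. q=(1,28) nearest=12 d=7 new=(6,23) → add node 13 parent=12 cost=22
18. q=(3,2) nearest=1 d=1 new=(3,2) → add node 14 parent=1 cost=3
19. q=(17,3) nearest=4 d=10 new=(9,5) → blocked by [8,12]×[4,6], reject

Parent of node 10: 9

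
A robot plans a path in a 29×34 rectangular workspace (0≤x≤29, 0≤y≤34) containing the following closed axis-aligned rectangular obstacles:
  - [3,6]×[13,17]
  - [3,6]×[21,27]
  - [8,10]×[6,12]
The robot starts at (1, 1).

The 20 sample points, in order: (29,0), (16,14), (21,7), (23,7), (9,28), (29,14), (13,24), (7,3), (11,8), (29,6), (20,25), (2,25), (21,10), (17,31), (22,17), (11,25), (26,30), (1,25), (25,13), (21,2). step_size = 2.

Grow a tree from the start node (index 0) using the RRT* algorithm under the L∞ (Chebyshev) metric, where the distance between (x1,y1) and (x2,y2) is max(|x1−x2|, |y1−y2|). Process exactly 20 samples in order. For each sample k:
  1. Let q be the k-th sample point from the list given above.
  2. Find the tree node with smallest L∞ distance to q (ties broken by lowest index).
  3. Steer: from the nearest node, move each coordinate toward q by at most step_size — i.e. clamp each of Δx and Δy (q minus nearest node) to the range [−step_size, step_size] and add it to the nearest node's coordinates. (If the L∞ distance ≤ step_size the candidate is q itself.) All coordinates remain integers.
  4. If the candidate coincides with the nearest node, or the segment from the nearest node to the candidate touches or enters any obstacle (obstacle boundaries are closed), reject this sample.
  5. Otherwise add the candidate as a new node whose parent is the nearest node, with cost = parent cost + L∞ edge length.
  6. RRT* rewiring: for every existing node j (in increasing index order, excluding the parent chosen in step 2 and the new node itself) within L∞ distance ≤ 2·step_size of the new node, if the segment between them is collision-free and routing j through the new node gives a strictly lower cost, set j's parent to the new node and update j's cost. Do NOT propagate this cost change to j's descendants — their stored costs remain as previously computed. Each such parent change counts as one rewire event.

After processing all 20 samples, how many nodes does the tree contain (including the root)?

Node count: 9

1. q=(29,0) nearest=0 d=28 new=(3,0) → add node 1 parent=0 cost=2
2. q=(16,14) nearest=1 d=14 new=(5,2) → add node 2 parent=1 cost=4
3. q=(21,7) nearest=2 d=16 new=(7,4) → add node 3 parent=2 cost=6
4. q=(23,7) nearest=3 d=16 new=(9,6) → blocked by [8,10]×[6,12], reject
5. q=(9,28) nearest=3 d=24 new=(9,6) → blocked by [8,10]×[6,12], reject
6. q=(29,14) nearest=3 d=22 new=(9,6) → blocked by [8,10]×[6,12], reject
7. q=(13,24) nearest=3 d=20 new=(9,6) → blocked by [8,10]×[6,12], reject
8. q=(7,3) nearest=3 d=1 new=(7,3) → add node 4 parent=3 cost=7
9. q=(11,8) nearest=3 d=4 new=(9,6) → blocked by [8,10]×[6,12], reject
10. q=(29,6) nearest=3 d=22 new=(9,6) → blocked by [8,10]×[6,12], reject
11. q=(20,25) nearest=3 d=21 new=(9,6) → blocked by [8,10]×[6,12], reject
12. q=(2,25) nearest=3 d=21 new=(5,6) → add node 5 parent=3 cost=8
13. q=(21,10) nearest=3 d=14 new=(9,6) → blocked by [8,10]×[6,12], reject
14. q=(17,31) nearest=5 d=25 new=(7,8) → add node 6 parent=5 cost=10
15. q=(22,17) nearest=3 d=15 new=(9,6) → blocked by [8,10]×[6,12], reject
16. q=(11,25) nearest=6 d=17 new=(9,10) → blocked by [8,10]×[6,12], reject
17. q=(26,30) nearest=6 d=22 new=(9,10) → blocked by [8,10]×[6,12], reject
18. q=(1,25) nearest=6 d=17 new=(5,10) → add node 7 parent=6 cost=12
19. q=(25,13) nearest=3 d=18 new=(9,6) → blocked by [8,10]×[6,12], reject
20. q=(21,2) nearest=3 d=14 new=(9,2) → add node 8 parent=3 cost=8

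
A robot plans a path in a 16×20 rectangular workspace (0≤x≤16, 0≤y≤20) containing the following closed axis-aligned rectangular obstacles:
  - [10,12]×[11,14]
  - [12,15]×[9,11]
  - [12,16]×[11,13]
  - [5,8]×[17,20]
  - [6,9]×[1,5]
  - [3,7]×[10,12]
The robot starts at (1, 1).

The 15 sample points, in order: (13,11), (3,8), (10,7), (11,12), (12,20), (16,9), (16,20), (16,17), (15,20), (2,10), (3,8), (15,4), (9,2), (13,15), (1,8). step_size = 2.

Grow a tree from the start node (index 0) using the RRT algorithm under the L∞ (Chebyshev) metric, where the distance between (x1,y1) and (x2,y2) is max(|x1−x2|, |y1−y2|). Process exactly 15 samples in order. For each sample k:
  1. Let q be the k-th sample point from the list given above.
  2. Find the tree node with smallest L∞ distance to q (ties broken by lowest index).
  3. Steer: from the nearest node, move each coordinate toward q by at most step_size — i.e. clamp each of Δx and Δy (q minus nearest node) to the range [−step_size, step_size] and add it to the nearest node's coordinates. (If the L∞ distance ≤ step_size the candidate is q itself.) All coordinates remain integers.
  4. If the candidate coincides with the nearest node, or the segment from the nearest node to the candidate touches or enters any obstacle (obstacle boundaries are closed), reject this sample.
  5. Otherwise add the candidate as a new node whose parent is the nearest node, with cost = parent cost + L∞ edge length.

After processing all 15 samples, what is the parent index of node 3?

1. q=(13,11) nearest=0 d=12 new=(3,3) → add node 1 parent=0 cost=2
2. q=(3,8) nearest=1 d=5 new=(3,5) → add node 2 parent=1 cost=4
3. q=(10,7) nearest=1 d=7 new=(5,5) → add node 3 parent=1 cost=4
4. q=(11,12) nearest=3 d=7 new=(7,7) → add node 4 parent=3 cost=6
5. q=(12,20) nearest=4 d=13 new=(9,9) → add node 5 parent=4 cost=8
6. q=(16,9) nearest=5 d=7 new=(11,9) → add node 6 parent=5 cost=10
7. q=(16,20) nearest=5 d=11 new=(11,11) → blocked by [10,12]×[11,14], reject
8. q=(16,17) nearest=5 d=8 new=(11,11) → blocked by [10,12]×[11,14], reject
9. q=(15,20) nearest=5 d=11 new=(11,11) → blocked by [10,12]×[11,14], reject
10. q=(2,10) nearest=2 d=5 new=(2,7) → add node 7 parent=2 cost=6
11. q=(3,8) nearest=7 d=1 new=(3,8) → add node 8 parent=7 cost=7
12. q=(15,4) nearest=6 d=5 new=(13,7) → add node 9 parent=6 cost=12
13. q=(9,2) nearest=3 d=4 new=(7,3) → blocked by [6,9]×[1,5], reject
14. q=(13,15) nearest=5 d=6 new=(11,11) → blocked by [10,12]×[11,14], reject
15. q=(1,8) nearest=7 d=1 new=(1,8) → add node 10 parent=7 cost=7

Parent of node 3: 1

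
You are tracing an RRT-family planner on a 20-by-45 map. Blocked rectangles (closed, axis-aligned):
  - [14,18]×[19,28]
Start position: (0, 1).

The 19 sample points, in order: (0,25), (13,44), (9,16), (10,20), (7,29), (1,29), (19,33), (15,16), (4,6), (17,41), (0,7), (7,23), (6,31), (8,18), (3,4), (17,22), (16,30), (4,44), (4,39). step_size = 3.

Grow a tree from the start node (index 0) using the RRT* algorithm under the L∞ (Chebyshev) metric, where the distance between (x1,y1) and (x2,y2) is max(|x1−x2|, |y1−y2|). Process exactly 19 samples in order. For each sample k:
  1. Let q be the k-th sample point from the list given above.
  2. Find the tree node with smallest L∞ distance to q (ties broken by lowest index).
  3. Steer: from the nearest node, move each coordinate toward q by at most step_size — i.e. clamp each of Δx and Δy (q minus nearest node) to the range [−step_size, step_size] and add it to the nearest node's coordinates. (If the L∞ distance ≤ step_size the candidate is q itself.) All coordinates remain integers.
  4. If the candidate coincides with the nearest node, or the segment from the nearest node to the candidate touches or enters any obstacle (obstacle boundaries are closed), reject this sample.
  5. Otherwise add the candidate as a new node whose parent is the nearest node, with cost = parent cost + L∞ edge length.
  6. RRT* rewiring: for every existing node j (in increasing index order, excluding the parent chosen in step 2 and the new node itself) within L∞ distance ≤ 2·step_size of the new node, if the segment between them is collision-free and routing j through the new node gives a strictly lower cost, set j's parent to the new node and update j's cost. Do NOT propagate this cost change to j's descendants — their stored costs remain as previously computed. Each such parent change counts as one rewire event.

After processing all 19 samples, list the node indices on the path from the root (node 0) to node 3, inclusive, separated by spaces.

1. q=(0,25) nearest=0 d=24 new=(0,4) → add node 1 parent=0 cost=3
2. q=(13,44) nearest=1 d=40 new=(3,7) → add node 2 parent=1 cost=6
3. q=(9,16) nearest=2 d=9 new=(6,10) → add node 3 parent=2 cost=9
4. q=(10,20) nearest=3 d=10 new=(9,13) → add node 4 parent=3 cost=12
5. q=(7,29) nearest=4 d=16 new=(7,16) → add node 5 parent=4 cost=15
6. q=(1,29) nearest=5 d=13 new=(4,19) → add node 6 parent=5 cost=18
7. q=(19,33) nearest=6 d=15 new=(7,22) → add node 7 parent=6 cost=21
8. q=(15,16) nearest=4 d=6 new=(12,16) → add node 8 parent=4 cost=15
9. q=(4,6) nearest=2 d=1 new=(4,6) → add node 9 parent=2 cost=7
10. q=(17,41) nearest=7 d=19 new=(10,25) → add node 10 parent=7 cost=24
11. q=(0,7) nearest=1 d=3 new=(0,7) → add node 11 parent=1 cost=6
12. q=(7,23) nearest=7 d=1 new=(7,23) → add node 12 parent=7 cost=22
13. q=(6,31) nearest=10 d=6 new=(7,28) → add node 13 parent=10 cost=27
14. q=(8,18) nearest=5 d=2 new=(8,18) → add node 14 parent=5 cost=17
15. q=(3,4) nearest=9 d=2 new=(3,4) → add node 15 parent=9 cost=9
16. q=(17,22) nearest=8 d=6 new=(15,19) → blocked by [14,18]×[19,28], reject
17. q=(16,30) nearest=10 d=6 new=(13,28) → add node 16 parent=10 cost=27
18. q=(4,44) nearest=13 d=16 new=(4,31) → add node 17 parent=13 cost=30
19. q=(4,39) nearest=17 d=8 new=(4,34) → add node 18 parent=17 cost=33

Path: 0 1 2 3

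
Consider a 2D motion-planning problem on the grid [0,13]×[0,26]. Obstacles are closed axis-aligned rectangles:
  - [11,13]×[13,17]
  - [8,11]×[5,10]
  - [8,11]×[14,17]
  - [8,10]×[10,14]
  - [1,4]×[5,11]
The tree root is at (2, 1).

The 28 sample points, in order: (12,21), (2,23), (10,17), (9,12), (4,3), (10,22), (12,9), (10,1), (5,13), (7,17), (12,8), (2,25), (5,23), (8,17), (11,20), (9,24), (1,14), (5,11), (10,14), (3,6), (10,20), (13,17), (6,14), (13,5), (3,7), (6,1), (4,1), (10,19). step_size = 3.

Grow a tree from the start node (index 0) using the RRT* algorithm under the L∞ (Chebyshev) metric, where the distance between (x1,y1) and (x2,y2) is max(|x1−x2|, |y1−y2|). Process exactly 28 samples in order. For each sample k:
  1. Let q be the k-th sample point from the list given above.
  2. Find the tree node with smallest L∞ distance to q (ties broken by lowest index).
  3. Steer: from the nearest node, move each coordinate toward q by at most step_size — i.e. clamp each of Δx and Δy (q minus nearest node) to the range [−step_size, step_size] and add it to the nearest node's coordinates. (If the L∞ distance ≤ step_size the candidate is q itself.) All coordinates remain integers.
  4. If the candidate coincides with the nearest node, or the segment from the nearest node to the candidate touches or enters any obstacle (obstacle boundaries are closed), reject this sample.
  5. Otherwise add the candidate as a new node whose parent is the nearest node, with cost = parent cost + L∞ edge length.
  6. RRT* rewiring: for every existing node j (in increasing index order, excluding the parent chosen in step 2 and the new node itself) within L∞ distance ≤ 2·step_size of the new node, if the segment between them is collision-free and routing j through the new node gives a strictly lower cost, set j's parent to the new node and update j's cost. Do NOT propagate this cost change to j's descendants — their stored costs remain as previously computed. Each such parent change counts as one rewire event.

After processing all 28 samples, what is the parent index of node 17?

Parent of node 17: 12

1. q=(12,21) nearest=0 d=20 new=(5,4) → add node 1 parent=0 cost=3
2. q=(2,23) nearest=1 d=19 new=(2,7) → blocked by [1,4]×[5,11], reject
3. q=(10,17) nearest=1 d=13 new=(8,7) → blocked by [8,11]×[5,10], reject
4. q=(9,12) nearest=1 d=8 new=(8,7) → blocked by [8,11]×[5,10], reject
5. q=(4,3) nearest=1 d=1 new=(4,3) → add node 2 parent=1 cost=4
6. q=(10,22) nearest=1 d=18 new=(8,7) → blocked by [8,11]×[5,10], reject
7. q=(12,9) nearest=1 d=7 new=(8,7) → blocked by [8,11]×[5,10], reject
8. q=(10,1) nearest=1 d=5 new=(8,1) → add node 3 parent=1 cost=6
9. q=(5,13) nearest=1 d=9 new=(5,7) → add node 4 parent=1 cost=6
10. q=(7,17) nearest=4 d=10 new=(7,10) → add node 5 parent=4 cost=9
11. q=(12,8) nearest=5 d=5 new=(10,8) → blocked by [8,11]×[5,10], reject
12. q=(2,25) nearest=5 d=15 new=(4,13) → add node 6 parent=5 cost=12
13. q=(5,23) nearest=6 d=10 new=(5,16) → add node 7 parent=6 cost=15
14. q=(8,17) nearest=7 d=3 new=(8,17) → blocked by [8,11]×[14,17], reject
15. q=(11,20) nearest=7 d=6 new=(8,19) → add node 8 parent=7 cost=18
16. q=(9,24) nearest=8 d=5 new=(9,22) → add node 9 parent=8 cost=21
17. q=(1,14) nearest=6 d=3 new=(1,14) → add node 10 parent=6 cost=15
18. q=(5,11) nearest=5 d=2 new=(5,11) → add node 11 parent=5 cost=11
19. q=(10,14) nearest=5 d=4 new=(10,13) → blocked by [8,10]×[10,14], reject
20. q=(3,6) nearest=1 d=2 new=(3,6) → blocked by [1,4]×[5,11], reject
21. q=(10,20) nearest=8 d=2 new=(10,20) → add node 12 parent=8 cost=20
22. q=(13,17) nearest=12 d=3 new=(13,17) → blocked by [11,13]×[13,17], reject
23. q=(6,14) nearest=6 d=2 new=(6,14) → add node 13 parent=6 cost=14
24. q=(13,5) nearest=3 d=5 new=(11,4) → add node 14 parent=3 cost=9
25. q=(3,7) nearest=4 d=2 new=(3,7) → blocked by [1,4]×[5,11], reject
26. q=(6,1) nearest=2 d=2 new=(6,1) → add node 15 parent=2 cost=6
27. q=(4,1) nearest=0 d=2 new=(4,1) → add node 16 parent=0 cost=2; rewire 15→16 (4<6)
28. q=(10,19) nearest=12 d=1 new=(10,19) → add node 17 parent=12 cost=21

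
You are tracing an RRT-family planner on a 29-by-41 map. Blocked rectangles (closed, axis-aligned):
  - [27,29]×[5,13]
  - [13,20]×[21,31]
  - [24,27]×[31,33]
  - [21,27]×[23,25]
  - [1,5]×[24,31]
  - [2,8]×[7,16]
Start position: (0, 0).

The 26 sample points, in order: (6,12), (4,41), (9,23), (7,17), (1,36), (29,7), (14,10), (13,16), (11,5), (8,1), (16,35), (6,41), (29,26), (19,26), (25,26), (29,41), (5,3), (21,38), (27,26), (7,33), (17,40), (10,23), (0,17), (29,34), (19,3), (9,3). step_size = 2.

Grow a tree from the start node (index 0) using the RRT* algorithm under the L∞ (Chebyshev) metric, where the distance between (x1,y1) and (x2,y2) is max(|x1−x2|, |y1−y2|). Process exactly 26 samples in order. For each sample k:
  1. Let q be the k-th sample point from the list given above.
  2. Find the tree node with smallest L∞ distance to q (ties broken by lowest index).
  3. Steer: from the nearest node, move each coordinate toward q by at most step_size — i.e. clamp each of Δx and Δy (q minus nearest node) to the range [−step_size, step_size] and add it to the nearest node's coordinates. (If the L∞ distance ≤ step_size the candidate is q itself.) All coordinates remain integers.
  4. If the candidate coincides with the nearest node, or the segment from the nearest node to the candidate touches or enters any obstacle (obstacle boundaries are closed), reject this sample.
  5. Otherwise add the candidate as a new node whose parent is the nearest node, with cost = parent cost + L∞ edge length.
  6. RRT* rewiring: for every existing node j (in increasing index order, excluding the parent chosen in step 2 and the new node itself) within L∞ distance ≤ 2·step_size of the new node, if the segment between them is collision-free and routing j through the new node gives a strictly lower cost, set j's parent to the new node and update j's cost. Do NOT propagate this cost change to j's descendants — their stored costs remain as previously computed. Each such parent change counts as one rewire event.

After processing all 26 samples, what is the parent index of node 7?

1. q=(6,12) nearest=0 d=12 new=(2,2) → add node 1 parent=0 cost=2
2. q=(4,41) nearest=1 d=39 new=(4,4) → add node 2 parent=1 cost=4
3. q=(9,23) nearest=2 d=19 new=(6,6) → add node 3 parent=2 cost=6
4. q=(7,17) nearest=3 d=11 new=(7,8) → blocked by [2,8]×[7,16], reject
5. q=(1,36) nearest=3 d=30 new=(4,8) → blocked by [2,8]×[7,16], reject
6. q=(29,7) nearest=3 d=23 new=(8,7) → blocked by [2,8]×[7,16], reject
7. q=(14,10) nearest=3 d=8 new=(8,8) → blocked by [2,8]×[7,16], reject
8. q=(13,16) nearest=3 d=10 new=(8,8) → blocked by [2,8]×[7,16], reject
9. q=(11,5) nearest=3 d=5 new=(8,5) → add node 4 parent=3 cost=8
10. q=(8,1) nearest=2 d=4 new=(6,2) → add node 5 parent=2 cost=6
11. q=(16,35) nearest=3 d=29 new=(8,8) → blocked by [2,8]×[7,16], reject
12. q=(6,41) nearest=3 d=35 new=(6,8) → blocked by [2,8]×[7,16], reject
13. q=(29,26) nearest=4 d=21 new=(10,7) → add node 6 parent=4 cost=10
14. q=(19,26) nearest=6 d=19 new=(12,9) → add node 7 parent=6 cost=12
15. q=(25,26) nearest=7 d=17 new=(14,11) → add node 8 parent=7 cost=14
16. q=(29,41) nearest=8 d=30 new=(16,13) → add node 9 parent=8 cost=16
17. q=(5,3) nearest=2 d=1 new=(5,3) → add node 10 parent=2 cost=5
18. q=(21,38) nearest=9 d=25 new=(18,15) → add node 11 parent=9 cost=18
19. q=(27,26) nearest=11 d=11 new=(20,17) → add node 12 parent=11 cost=20
20. q=(7,33) nearest=12 d=16 new=(18,19) → add node 13 parent=12 cost=22
21. q=(17,40) nearest=13 d=21 new=(17,21) → blocked by [13,20]×[21,31], reject
22. q=(10,23) nearest=11 d=8 new=(16,17) → add node 14 parent=11 cost=20
23. q=(0,17) nearest=6 d=10 new=(8,9) → blocked by [2,8]×[7,16], reject
24. q=(29,34) nearest=13 d=15 new=(20,21) → blocked by [13,20]×[21,31], reject
25. q=(19,3) nearest=7 d=7 new=(14,7) → add node 15 parent=7 cost=14
26. q=(9,3) nearest=4 d=2 new=(9,3) → add node 16 parent=4 cost=10

Parent of node 7: 6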